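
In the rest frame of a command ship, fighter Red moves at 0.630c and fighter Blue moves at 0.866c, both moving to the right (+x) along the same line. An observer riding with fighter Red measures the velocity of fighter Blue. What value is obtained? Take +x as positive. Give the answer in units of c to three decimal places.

+0.519c

β_A = 0.630, β_B = 0.866.
Transform to A's frame with the inverse velocity-addition law: u' = (u − v)/(1 − uv/c²), taking u = β_B and v = β_A.
u' = (0.866 − 0.630) / (1 − (0.630)(0.866)) = 0.2360/0.4544 = 0.5193.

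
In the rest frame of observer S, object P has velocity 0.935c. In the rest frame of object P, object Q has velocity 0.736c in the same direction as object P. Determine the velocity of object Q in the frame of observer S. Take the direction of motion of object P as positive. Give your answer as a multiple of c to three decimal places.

0.990c

With v = 0.935 and u' = 0.736 (in units of c),
u = (u' + v)/(1 + u'v/c²):
u = (0.736 + 0.935) / (1 + 0.736·0.935) = 1.6710/1.6882 = 0.9898
(Galilean addition would give +1.671c, exceeding c.)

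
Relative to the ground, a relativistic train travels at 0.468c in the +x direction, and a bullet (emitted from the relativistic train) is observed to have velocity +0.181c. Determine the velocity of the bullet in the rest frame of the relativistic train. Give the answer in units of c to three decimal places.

Invert the composition law: u' = (u − v)/(1 − uv/c²).
u' = (0.181 − 0.468) / (1 − (0.181)(0.468)) = -0.2870/0.9153 = -0.3136.

-0.314c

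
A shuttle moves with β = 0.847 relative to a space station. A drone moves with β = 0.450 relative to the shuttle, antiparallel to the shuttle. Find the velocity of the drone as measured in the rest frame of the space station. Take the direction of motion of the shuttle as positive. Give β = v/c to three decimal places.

With v = 0.847 and u' = -0.450 (in units of c),
u = (u' + v)/(1 + u'v/c²):
u = (-0.450 + 0.847) / (1 + (-0.450)·0.847) = 0.3970/0.6189 = 0.6415

β = +0.642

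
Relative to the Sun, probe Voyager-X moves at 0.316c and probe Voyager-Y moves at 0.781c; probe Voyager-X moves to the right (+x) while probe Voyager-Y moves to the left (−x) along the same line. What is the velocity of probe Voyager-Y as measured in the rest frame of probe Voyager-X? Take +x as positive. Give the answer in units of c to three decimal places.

-0.880c

β_A = 0.316, β_B = -0.781.
Transform to A's frame with the inverse velocity-addition law: u' = (u − v)/(1 − uv/c²), taking u = β_B and v = β_A.
u' = (-0.781 − 0.316) / (1 − (0.316)(-0.781)) = -1.0970/1.2468 = -0.8799.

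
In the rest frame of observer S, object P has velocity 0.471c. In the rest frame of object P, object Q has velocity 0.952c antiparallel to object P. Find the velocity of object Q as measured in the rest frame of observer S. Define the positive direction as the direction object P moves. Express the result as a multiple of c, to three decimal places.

With v = 0.471 and u' = -0.952 (in units of c),
u = (u' + v)/(1 + u'v/c²):
u = (-0.952 + 0.471) / (1 + (-0.952)·0.471) = -0.4810/0.5516 = -0.8720
(Galilean addition would give -0.481c.)

-0.872c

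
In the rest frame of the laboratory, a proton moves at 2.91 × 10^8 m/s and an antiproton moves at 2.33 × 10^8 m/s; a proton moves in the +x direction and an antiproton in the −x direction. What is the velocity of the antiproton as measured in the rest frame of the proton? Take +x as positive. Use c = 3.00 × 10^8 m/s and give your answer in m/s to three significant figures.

β_A = 0.970, β_B = -0.777 (dividing each by c = 3.00 × 10^8 m/s).
Transform to A's frame with the inverse velocity-addition law: u' = (u − v)/(1 − uv/c²), taking u = β_B and v = β_A.
u' = (-0.777 − 0.970) / (1 − (0.970)(-0.777)) = -1.7467/1.7534 = -0.9962.
u' = -0.9962 × 3.00 × 10^8 m/s.

-2.99 × 10^8 m/s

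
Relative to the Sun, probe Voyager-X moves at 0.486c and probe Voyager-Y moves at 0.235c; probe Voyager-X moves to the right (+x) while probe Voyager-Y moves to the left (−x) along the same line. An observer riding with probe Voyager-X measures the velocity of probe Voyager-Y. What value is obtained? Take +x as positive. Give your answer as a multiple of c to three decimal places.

β_A = 0.486, β_B = -0.235.
Transform to A's frame with the inverse velocity-addition law: u' = (u − v)/(1 − uv/c²), taking u = β_B and v = β_A.
u' = (-0.235 − 0.486) / (1 − (0.486)(-0.235)) = -0.7210/1.1142 = -0.6471.

-0.647c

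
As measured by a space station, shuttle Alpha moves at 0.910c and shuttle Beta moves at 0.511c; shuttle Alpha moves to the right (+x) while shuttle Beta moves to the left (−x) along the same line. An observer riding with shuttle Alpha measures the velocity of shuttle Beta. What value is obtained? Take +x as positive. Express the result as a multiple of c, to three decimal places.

β_A = 0.910, β_B = -0.511.
Transform to A's frame with the inverse velocity-addition law: u' = (u − v)/(1 − uv/c²), taking u = β_B and v = β_A.
u' = (-0.511 − 0.910) / (1 − (0.910)(-0.511)) = -1.4210/1.4650 = -0.9700.

-0.970c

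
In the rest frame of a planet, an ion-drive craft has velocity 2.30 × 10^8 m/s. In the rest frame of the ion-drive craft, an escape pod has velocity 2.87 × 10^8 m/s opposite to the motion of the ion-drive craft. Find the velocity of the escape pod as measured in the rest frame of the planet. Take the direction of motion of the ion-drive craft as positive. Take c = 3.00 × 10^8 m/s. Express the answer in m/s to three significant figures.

In units of c (dividing by 3.00 × 10^8 m/s): v = 0.767, u' = -0.957.
u = (u' + v)/(1 + u'v/c²):
u = (-0.957 + 0.767) / (1 + (-0.957)·0.767) = -0.1900/0.2666 = -0.7128
Converting back: u = -0.7128 × 3.00 × 10^8 m/s.

-2.14 × 10^8 m/s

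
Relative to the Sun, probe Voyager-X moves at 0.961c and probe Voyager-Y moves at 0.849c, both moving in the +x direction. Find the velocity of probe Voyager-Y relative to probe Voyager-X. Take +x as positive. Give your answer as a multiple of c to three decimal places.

β_A = 0.961, β_B = 0.849.
Transform to A's frame with the inverse velocity-addition law: u' = (u − v)/(1 − uv/c²), taking u = β_B and v = β_A.
u' = (0.849 − 0.961) / (1 − (0.961)(0.849)) = -0.1120/0.1841 = -0.6083.

-0.608c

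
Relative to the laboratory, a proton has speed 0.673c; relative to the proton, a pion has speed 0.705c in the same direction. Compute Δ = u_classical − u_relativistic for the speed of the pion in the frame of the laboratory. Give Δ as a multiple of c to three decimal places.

Δ = 0.443c

Galilean: u_cl = 0.705 + 0.673 = 1.3780.
Relativistic: u_rel = (0.705 + 0.673) / (1 + 0.705·0.673) = 1.3780/1.4745 = 0.9346.
Δ = 1.3780 − 0.9346 = 0.4434.
(The classical prediction exceeds c; the relativistic result does not.)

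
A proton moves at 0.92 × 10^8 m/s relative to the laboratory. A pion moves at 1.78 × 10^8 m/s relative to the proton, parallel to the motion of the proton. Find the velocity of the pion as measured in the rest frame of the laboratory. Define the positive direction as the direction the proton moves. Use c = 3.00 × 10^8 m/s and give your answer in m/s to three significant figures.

In units of c (dividing by 3.00 × 10^8 m/s): v = 0.307, u' = 0.593.
u = (u' + v)/(1 + u'v/c²):
u = (0.593 + 0.307) / (1 + 0.593·0.307) = 0.9000/1.1820 = 0.7614
Converting back: u = 0.7614 × 3.00 × 10^8 m/s.

2.28 × 10^8 m/s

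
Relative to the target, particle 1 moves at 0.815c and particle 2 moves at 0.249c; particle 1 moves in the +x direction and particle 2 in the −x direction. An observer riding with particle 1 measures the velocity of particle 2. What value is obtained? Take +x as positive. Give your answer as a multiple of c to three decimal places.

-0.885c

β_A = 0.815, β_B = -0.249.
Transform to A's frame with the inverse velocity-addition law: u' = (u − v)/(1 − uv/c²), taking u = β_B and v = β_A.
u' = (-0.249 − 0.815) / (1 − (0.815)(-0.249)) = -1.0640/1.2029 = -0.8845.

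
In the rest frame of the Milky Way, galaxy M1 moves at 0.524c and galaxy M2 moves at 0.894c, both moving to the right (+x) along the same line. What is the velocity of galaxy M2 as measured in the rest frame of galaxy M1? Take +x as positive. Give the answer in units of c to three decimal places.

β_A = 0.524, β_B = 0.894.
Transform to A's frame with the inverse velocity-addition law: u' = (u − v)/(1 − uv/c²), taking u = β_B and v = β_A.
u' = (0.894 − 0.524) / (1 − (0.524)(0.894)) = 0.3700/0.5315 = 0.6961.

+0.696c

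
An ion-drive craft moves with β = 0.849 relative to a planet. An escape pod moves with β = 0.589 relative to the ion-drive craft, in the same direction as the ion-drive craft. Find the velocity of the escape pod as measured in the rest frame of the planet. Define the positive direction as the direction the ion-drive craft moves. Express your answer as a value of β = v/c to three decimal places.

β = 0.959

With v = 0.849 and u' = 0.589 (in units of c),
u = (u' + v)/(1 + u'v/c²):
u = (0.589 + 0.849) / (1 + 0.589·0.849) = 1.4380/1.5001 = 0.9586
(Galilean addition would give +1.438c, exceeding c.)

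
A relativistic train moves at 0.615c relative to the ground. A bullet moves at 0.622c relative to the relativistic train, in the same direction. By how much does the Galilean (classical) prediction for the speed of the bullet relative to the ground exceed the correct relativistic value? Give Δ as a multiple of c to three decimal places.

Galilean: u_cl = 0.622 + 0.615 = 1.2370.
Relativistic: u_rel = (0.622 + 0.615) / (1 + 0.622·0.615) = 1.2370/1.3825 = 0.8947.
Δ = 1.2370 − 0.8947 = 0.3423.
(The classical prediction exceeds c; the relativistic result does not.)

Δ = 0.342c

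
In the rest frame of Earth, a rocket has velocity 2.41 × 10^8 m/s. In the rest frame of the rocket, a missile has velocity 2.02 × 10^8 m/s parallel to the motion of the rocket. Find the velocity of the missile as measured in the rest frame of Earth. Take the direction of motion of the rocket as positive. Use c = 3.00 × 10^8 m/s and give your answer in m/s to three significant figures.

2.87 × 10^8 m/s

In units of c (dividing by 3.00 × 10^8 m/s): v = 0.803, u' = 0.673.
u = (u' + v)/(1 + u'v/c²):
u = (0.673 + 0.803) / (1 + 0.673·0.803) = 1.4767/1.5409 = 0.9583
(Galilean addition would give +1.477c, exceeding c.)
Converting back: u = 0.9583 × 3.00 × 10^8 m/s.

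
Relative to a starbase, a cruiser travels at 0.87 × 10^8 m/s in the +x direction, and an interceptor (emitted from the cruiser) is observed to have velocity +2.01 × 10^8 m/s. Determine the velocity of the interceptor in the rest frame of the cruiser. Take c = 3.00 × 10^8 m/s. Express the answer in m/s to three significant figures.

+1.41 × 10^8 m/s

v = 0.290c, u = 0.670c.
Invert the composition law: u' = (u − v)/(1 − uv/c²).
u' = (0.670 − 0.290) / (1 − (0.670)(0.290)) = 0.3800/0.8057 = 0.4716.
u' = 0.4716 × 3.00 × 10^8 m/s.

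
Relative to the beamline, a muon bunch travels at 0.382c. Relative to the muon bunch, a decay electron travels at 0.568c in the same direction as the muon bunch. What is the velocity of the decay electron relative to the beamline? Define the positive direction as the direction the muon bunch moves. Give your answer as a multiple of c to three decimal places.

With v = 0.382 and u' = 0.568 (in units of c),
u = (u' + v)/(1 + u'v/c²):
u = (0.568 + 0.382) / (1 + 0.568·0.382) = 0.9500/1.2170 = 0.7806
(Galilean addition would give +0.950c.)

0.781c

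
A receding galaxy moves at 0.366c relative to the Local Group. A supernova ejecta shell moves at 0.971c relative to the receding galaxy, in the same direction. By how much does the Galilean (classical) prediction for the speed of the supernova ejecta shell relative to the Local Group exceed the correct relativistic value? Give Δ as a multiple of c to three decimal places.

Galilean: u_cl = 0.971 + 0.366 = 1.3370.
Relativistic: u_rel = (0.971 + 0.366) / (1 + 0.971·0.366) = 1.3370/1.3554 = 0.9864.
Δ = 1.3370 − 0.9864 = 0.3506.
(The classical prediction exceeds c; the relativistic result does not.)

Δ = 0.351c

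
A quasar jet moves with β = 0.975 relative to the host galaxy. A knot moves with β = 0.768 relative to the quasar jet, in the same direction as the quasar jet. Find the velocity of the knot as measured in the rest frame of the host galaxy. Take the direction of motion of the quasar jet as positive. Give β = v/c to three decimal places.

β = 0.997

With v = 0.975 and u' = 0.768 (in units of c),
u = (u' + v)/(1 + u'v/c²):
u = (0.768 + 0.975) / (1 + 0.768·0.975) = 1.7430/1.7488 = 0.9967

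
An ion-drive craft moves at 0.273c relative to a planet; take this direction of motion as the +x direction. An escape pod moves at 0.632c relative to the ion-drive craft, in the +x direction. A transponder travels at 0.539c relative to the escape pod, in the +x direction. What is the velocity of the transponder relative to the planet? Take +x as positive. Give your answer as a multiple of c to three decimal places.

0.926c

Apply u = (u' + v)/(1 + u'v/c²) successively, working outward toward the planet.
Start: velocity of the ion-drive craft relative to the planet = 0.2730c.
Compose with the escape pod (u' = 0.632 in the ion-drive craft frame): u_1 = (0.632 + 0.273) / (1 + 0.632·0.273) = 0.9050/1.1725 = 0.7718.
Compose with the transponder (u' = 0.539 in the escape pod frame): u_2 = (0.539 + 0.772) / (1 + 0.539·0.772) = 1.3108/1.4160 = 0.9257.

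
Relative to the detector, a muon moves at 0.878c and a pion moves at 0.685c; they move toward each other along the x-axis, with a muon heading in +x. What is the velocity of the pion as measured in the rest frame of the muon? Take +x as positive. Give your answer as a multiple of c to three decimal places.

β_A = 0.878, β_B = -0.685.
Transform to A's frame with the inverse velocity-addition law: u' = (u − v)/(1 − uv/c²), taking u = β_B and v = β_A.
u' = (-0.685 − 0.878) / (1 − (0.878)(-0.685)) = -1.5630/1.6014 = -0.9760.

-0.976c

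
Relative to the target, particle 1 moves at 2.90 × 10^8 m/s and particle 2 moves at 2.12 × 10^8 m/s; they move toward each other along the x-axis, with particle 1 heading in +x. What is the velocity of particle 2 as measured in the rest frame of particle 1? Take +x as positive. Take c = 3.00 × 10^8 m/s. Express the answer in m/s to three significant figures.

β_A = 0.967, β_B = -0.707 (dividing each by c = 3.00 × 10^8 m/s).
Transform to A's frame with the inverse velocity-addition law: u' = (u − v)/(1 − uv/c²), taking u = β_B and v = β_A.
u' = (-0.707 − 0.967) / (1 − (0.967)(-0.707)) = -1.6733/1.6831 = -0.9942.
u' = -0.9942 × 3.00 × 10^8 m/s.

-2.98 × 10^8 m/s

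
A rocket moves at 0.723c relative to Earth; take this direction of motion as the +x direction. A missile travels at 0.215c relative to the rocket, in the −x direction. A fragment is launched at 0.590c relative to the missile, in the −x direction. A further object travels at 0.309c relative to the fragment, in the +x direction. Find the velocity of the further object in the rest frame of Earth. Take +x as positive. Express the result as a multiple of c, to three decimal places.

Apply u = (u' + v)/(1 + u'v/c²) successively, working outward toward Earth.
Start: velocity of the rocket relative to Earth = 0.7230c.
Compose with the missile (u' = -0.215 in the rocket frame): u_1 = (-0.215 + 0.723) / (1 + (-0.215)·0.723) = 0.5080/0.8446 = 0.6015.
Compose with the fragment (u' = -0.590 in the missile frame): u_2 = (-0.590 + 0.602) / (1 + (-0.590)·0.602) = 0.0115/0.6451 = 0.0178.
Compose with the further object (u' = 0.309 in the fragment frame): u_3 = (0.309 + 0.018) / (1 + 0.309·0.018) = 0.3268/1.0055 = 0.3250.

+0.325c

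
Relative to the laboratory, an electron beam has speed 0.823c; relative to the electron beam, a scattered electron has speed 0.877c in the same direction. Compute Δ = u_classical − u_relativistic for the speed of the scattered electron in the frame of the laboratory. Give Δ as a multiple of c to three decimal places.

Δ = 0.713c

Galilean: u_cl = 0.877 + 0.823 = 1.7000.
Relativistic: u_rel = (0.877 + 0.823) / (1 + 0.877·0.823) = 1.7000/1.7218 = 0.9874.
Δ = 1.7000 − 0.9874 = 0.7126.
(The classical prediction exceeds c; the relativistic result does not.)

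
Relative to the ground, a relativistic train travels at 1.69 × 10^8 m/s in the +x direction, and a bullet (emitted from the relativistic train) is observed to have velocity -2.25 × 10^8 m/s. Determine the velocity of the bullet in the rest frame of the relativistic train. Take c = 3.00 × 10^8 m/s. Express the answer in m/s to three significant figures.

v = 0.563c, u = -0.750c.
Invert the composition law: u' = (u − v)/(1 − uv/c²).
u' = (-0.750 − 0.563) / (1 − (-0.750)(0.563)) = -1.3133/1.4225 = -0.9233.
u' = -0.9233 × 3.00 × 10^8 m/s.

-2.77 × 10^8 m/s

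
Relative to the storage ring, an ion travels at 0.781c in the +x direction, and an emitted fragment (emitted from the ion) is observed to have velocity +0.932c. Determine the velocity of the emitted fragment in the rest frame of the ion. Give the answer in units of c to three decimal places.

+0.555c

Invert the composition law: u' = (u − v)/(1 − uv/c²).
u' = (0.932 − 0.781) / (1 − (0.932)(0.781)) = 0.1510/0.2721 = 0.5549.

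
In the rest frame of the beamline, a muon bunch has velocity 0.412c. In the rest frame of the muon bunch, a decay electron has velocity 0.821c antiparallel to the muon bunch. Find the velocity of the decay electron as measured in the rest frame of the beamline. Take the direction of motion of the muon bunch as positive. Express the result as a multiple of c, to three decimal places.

With v = 0.412 and u' = -0.821 (in units of c),
u = (u' + v)/(1 + u'v/c²):
u = (-0.821 + 0.412) / (1 + (-0.821)·0.412) = -0.4090/0.6617 = -0.6181
(Galilean addition would give -0.409c.)

-0.618c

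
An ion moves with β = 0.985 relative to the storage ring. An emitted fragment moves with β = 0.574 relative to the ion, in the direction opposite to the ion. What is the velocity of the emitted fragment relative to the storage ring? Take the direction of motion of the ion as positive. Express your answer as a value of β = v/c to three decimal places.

With v = 0.985 and u' = -0.574 (in units of c),
u = (u' + v)/(1 + u'v/c²):
u = (-0.574 + 0.985) / (1 + (-0.574)·0.985) = 0.4110/0.4346 = 0.9457
(Galilean addition would give +0.411c.)

β = +0.946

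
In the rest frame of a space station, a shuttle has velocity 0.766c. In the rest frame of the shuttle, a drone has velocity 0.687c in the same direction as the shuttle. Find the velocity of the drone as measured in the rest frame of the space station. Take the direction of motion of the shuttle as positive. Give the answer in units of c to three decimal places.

With v = 0.766 and u' = 0.687 (in units of c),
u = (u' + v)/(1 + u'v/c²):
u = (0.687 + 0.766) / (1 + 0.687·0.766) = 1.4530/1.5262 = 0.9520

0.952c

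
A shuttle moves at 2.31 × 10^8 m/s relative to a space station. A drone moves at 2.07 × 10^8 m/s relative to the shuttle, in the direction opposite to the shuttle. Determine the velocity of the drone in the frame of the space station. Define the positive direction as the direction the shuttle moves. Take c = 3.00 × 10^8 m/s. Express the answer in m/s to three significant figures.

In units of c (dividing by 3.00 × 10^8 m/s): v = 0.770, u' = -0.690.
u = (u' + v)/(1 + u'v/c²):
u = (-0.690 + 0.770) / (1 + (-0.690)·0.770) = 0.0800/0.4687 = 0.1707
Converting back: u = 0.1707 × 3.00 × 10^8 m/s.

+5.12 × 10^7 m/s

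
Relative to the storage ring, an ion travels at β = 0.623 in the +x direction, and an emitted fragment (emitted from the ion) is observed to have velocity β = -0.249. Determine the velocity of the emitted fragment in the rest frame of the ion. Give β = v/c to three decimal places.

β = -0.755

Invert the composition law: u' = (u − v)/(1 − uv/c²).
u' = (-0.249 − 0.623) / (1 − (-0.249)(0.623)) = -0.8720/1.1551 = -0.7549.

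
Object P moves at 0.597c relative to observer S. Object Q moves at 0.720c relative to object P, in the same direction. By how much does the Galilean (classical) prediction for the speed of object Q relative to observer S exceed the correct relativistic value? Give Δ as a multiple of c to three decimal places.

Galilean: u_cl = 0.720 + 0.597 = 1.3170.
Relativistic: u_rel = (0.720 + 0.597) / (1 + 0.720·0.597) = 1.3170/1.4298 = 0.9211.
Δ = 1.3170 − 0.9211 = 0.3959.
(The classical prediction exceeds c; the relativistic result does not.)

Δ = 0.396c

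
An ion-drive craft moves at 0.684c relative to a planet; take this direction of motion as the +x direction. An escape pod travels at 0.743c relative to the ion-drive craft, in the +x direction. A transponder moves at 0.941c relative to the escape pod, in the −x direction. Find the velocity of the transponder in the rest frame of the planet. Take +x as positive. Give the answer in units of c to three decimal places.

Apply u = (u' + v)/(1 + u'v/c²) successively, working outward toward the planet.
Start: velocity of the ion-drive craft relative to the planet = 0.6840c.
Compose with the escape pod (u' = 0.743 in the ion-drive craft frame): u_1 = (0.743 + 0.684) / (1 + 0.743·0.684) = 1.4270/1.5082 = 0.9462.
Compose with the transponder (u' = -0.941 in the escape pod frame): u_2 = (-0.941 + 0.946) / (1 + (-0.941)·0.946) = 0.0052/0.1097 = 0.0470.

+0.047c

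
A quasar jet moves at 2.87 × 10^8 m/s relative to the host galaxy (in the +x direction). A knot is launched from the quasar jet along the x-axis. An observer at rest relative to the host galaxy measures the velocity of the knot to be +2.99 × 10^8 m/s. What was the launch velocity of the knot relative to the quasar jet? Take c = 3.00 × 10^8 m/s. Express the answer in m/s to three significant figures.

+2.58 × 10^8 m/s

v = 0.957c, u = 0.997c.
Invert the composition law: u' = (u − v)/(1 − uv/c²).
u' = (0.997 − 0.957) / (1 − (0.997)(0.957)) = 0.0400/0.0465 = 0.8598.
u' = 0.8598 × 3.00 × 10^8 m/s.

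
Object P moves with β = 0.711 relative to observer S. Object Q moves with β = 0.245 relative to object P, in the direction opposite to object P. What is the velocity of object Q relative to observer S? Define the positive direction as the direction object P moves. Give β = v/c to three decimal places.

With v = 0.711 and u' = -0.245 (in units of c),
u = (u' + v)/(1 + u'v/c²):
u = (-0.245 + 0.711) / (1 + (-0.245)·0.711) = 0.4660/0.8258 = 0.5643

β = +0.564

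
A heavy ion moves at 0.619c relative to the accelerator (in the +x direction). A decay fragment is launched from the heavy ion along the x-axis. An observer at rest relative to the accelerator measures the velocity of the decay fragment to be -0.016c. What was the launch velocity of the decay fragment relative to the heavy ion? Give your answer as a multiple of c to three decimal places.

Invert the composition law: u' = (u − v)/(1 − uv/c²).
u' = (-0.016 − 0.619) / (1 − (-0.016)(0.619)) = -0.6350/1.0099 = -0.6288.

-0.629c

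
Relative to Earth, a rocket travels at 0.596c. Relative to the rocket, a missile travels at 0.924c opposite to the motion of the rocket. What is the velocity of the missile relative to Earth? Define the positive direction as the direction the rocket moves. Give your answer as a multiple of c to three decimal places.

With v = 0.596 and u' = -0.924 (in units of c),
u = (u' + v)/(1 + u'v/c²):
u = (-0.924 + 0.596) / (1 + (-0.924)·0.596) = -0.3280/0.4493 = -0.7300

-0.730c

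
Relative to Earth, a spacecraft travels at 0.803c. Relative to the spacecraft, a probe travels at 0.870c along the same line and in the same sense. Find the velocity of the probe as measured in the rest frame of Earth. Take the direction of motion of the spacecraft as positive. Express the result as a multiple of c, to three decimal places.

With v = 0.803 and u' = 0.870 (in units of c),
u = (u' + v)/(1 + u'v/c²):
u = (0.870 + 0.803) / (1 + 0.870·0.803) = 1.6730/1.6986 = 0.9849

0.985c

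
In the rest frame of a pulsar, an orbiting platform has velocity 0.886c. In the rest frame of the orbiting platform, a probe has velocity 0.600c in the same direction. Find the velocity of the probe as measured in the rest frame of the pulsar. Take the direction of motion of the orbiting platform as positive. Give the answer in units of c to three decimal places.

0.970c

With v = 0.886 and u' = 0.600 (in units of c),
u = (u' + v)/(1 + u'v/c²):
u = (0.600 + 0.886) / (1 + 0.600·0.886) = 1.4860/1.5316 = 0.9702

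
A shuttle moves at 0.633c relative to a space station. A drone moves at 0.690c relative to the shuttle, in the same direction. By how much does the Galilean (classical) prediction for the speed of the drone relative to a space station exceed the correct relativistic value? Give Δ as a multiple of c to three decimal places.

Δ = 0.402c

Galilean: u_cl = 0.690 + 0.633 = 1.3230.
Relativistic: u_rel = (0.690 + 0.633) / (1 + 0.690·0.633) = 1.3230/1.4368 = 0.9208.
Δ = 1.3230 − 0.9208 = 0.4022.
(The classical prediction exceeds c; the relativistic result does not.)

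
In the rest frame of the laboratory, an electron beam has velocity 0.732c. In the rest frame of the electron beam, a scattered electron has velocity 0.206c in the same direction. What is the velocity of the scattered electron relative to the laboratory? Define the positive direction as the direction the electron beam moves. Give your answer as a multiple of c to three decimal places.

With v = 0.732 and u' = 0.206 (in units of c),
u = (u' + v)/(1 + u'v/c²):
u = (0.206 + 0.732) / (1 + 0.206·0.732) = 0.9380/1.1508 = 0.8151
(Galilean addition would give +0.938c.)

0.815c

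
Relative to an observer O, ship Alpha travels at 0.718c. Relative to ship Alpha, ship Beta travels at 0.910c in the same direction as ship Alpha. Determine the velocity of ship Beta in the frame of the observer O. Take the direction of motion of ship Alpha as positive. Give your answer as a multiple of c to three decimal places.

With v = 0.718 and u' = 0.910 (in units of c),
u = (u' + v)/(1 + u'v/c²):
u = (0.910 + 0.718) / (1 + 0.910·0.718) = 1.6280/1.6534 = 0.9846

0.985c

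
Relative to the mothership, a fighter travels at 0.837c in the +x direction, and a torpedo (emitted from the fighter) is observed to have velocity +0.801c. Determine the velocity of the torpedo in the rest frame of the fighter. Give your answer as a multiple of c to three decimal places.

Invert the composition law: u' = (u − v)/(1 − uv/c²).
u' = (0.801 − 0.837) / (1 − (0.801)(0.837)) = -0.0360/0.3296 = -0.1092.

-0.109c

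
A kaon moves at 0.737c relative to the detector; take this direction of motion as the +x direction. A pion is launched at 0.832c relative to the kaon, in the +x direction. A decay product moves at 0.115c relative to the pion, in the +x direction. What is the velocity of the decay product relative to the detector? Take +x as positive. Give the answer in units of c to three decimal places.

Apply u = (u' + v)/(1 + u'v/c²) successively, working outward toward the detector.
Start: velocity of the kaon relative to the detector = 0.7370c.
Compose with the pion (u' = 0.832 in the kaon frame): u_1 = (0.832 + 0.737) / (1 + 0.832·0.737) = 1.5690/1.6132 = 0.9726.
Compose with the decay product (u' = 0.115 in the pion frame): u_2 = (0.115 + 0.973) / (1 + 0.115·0.973) = 1.0876/1.1119 = 0.9782.

0.978c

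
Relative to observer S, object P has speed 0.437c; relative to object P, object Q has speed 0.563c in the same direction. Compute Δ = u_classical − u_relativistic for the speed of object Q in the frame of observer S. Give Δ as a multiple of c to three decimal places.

Δ = 0.197c

Galilean: u_cl = 0.563 + 0.437 = 1.0000.
Relativistic: u_rel = (0.563 + 0.437) / (1 + 0.563·0.437) = 1.0000/1.2460 = 0.8025.
Δ = 1.0000 − 0.8025 = 0.1975.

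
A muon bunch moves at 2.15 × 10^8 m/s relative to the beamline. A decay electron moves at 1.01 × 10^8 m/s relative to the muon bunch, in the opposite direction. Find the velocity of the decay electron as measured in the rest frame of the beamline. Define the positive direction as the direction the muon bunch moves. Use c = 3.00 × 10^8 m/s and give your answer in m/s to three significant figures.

+1.50 × 10^8 m/s

In units of c (dividing by 3.00 × 10^8 m/s): v = 0.717, u' = -0.337.
u = (u' + v)/(1 + u'v/c²):
u = (-0.337 + 0.717) / (1 + (-0.337)·0.717) = 0.3800/0.7587 = 0.5008
Converting back: u = 0.5008 × 3.00 × 10^8 m/s.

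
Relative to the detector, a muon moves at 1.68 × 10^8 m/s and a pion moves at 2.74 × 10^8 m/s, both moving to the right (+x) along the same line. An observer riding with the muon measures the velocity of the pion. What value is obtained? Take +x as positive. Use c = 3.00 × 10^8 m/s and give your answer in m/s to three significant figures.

β_A = 0.560, β_B = 0.913 (dividing each by c = 3.00 × 10^8 m/s).
Transform to A's frame with the inverse velocity-addition law: u' = (u − v)/(1 − uv/c²), taking u = β_B and v = β_A.
u' = (0.913 − 0.560) / (1 − (0.560)(0.913)) = 0.3533/0.4885 = 0.7233.
u' = 0.7233 × 3.00 × 10^8 m/s.

+2.17 × 10^8 m/s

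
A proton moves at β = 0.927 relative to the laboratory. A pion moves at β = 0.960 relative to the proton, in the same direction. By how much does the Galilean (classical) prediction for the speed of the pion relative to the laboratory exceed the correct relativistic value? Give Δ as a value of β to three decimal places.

Δ = 0.889

Galilean: u_cl = 0.960 + 0.927 = 1.8870.
Relativistic: u_rel = (0.960 + 0.927) / (1 + 0.960·0.927) = 1.8870/1.8899 = 0.9985.
Δ = 1.8870 − 0.9985 = 0.8885.
(The classical prediction exceeds c; the relativistic result does not.)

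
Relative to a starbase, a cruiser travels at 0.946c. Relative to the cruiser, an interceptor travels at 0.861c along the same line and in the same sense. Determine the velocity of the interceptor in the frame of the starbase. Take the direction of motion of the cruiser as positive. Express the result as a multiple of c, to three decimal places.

With v = 0.946 and u' = 0.861 (in units of c),
u = (u' + v)/(1 + u'v/c²):
u = (0.861 + 0.946) / (1 + 0.861·0.946) = 1.8070/1.8145 = 0.9959
(Galilean addition would give +1.807c, exceeding c.)

0.996c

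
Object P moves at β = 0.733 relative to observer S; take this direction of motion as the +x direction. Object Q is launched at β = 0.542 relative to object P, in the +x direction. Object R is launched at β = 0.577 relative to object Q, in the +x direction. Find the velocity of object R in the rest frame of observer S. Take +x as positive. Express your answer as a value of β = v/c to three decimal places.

Apply u = (u' + v)/(1 + u'v/c²) successively, working outward toward observer S.
Start: velocity of object P relative to observer S = 0.7330c.
Compose with object Q (u' = 0.542 in object P frame): u_1 = (0.542 + 0.733) / (1 + 0.542·0.733) = 1.2750/1.3973 = 0.9125.
Compose with object R (u' = 0.577 in object Q frame): u_2 = (0.577 + 0.912) / (1 + 0.577·0.912) = 1.4895/1.5265 = 0.9757.

β = 0.976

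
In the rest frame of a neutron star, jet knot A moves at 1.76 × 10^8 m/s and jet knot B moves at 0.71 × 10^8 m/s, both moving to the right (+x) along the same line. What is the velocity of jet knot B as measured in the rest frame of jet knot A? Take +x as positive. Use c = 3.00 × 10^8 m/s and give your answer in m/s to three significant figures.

β_A = 0.587, β_B = 0.237 (dividing each by c = 3.00 × 10^8 m/s).
Transform to A's frame with the inverse velocity-addition law: u' = (u − v)/(1 − uv/c²), taking u = β_B and v = β_A.
u' = (0.237 − 0.587) / (1 − (0.587)(0.237)) = -0.3500/0.8612 = -0.4064.
u' = -0.4064 × 3.00 × 10^8 m/s.

-1.22 × 10^8 m/s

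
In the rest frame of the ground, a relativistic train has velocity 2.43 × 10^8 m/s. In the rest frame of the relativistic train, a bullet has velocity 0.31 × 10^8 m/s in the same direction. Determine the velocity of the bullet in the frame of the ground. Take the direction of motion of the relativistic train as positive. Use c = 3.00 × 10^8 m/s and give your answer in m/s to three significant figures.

In units of c (dividing by 3.00 × 10^8 m/s): v = 0.810, u' = 0.103.
u = (u' + v)/(1 + u'v/c²):
u = (0.103 + 0.810) / (1 + 0.103·0.810) = 0.9133/1.0837 = 0.8428
Converting back: u = 0.8428 × 3.00 × 10^8 m/s.

2.53 × 10^8 m/s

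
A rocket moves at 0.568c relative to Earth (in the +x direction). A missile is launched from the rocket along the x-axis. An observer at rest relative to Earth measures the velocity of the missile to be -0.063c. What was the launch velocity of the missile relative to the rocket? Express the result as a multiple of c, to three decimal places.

Invert the composition law: u' = (u − v)/(1 − uv/c²).
u' = (-0.063 − 0.568) / (1 − (-0.063)(0.568)) = -0.6310/1.0358 = -0.6092.

-0.609c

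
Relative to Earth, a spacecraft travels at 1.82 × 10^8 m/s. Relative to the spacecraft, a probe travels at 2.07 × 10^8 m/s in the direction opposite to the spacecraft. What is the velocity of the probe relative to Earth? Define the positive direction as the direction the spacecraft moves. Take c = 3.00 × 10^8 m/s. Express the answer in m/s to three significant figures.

In units of c (dividing by 3.00 × 10^8 m/s): v = 0.607, u' = -0.690.
u = (u' + v)/(1 + u'v/c²):
u = (-0.690 + 0.607) / (1 + (-0.690)·0.607) = -0.0833/0.5814 = -0.1433
Converting back: u = -0.1433 × 3.00 × 10^8 m/s.

-4.30 × 10^7 m/s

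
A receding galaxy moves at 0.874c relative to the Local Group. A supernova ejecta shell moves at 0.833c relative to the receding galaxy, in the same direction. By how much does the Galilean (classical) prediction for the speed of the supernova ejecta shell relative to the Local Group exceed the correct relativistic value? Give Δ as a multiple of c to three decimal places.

Galilean: u_cl = 0.833 + 0.874 = 1.7070.
Relativistic: u_rel = (0.833 + 0.874) / (1 + 0.833·0.874) = 1.7070/1.7280 = 0.9878.
Δ = 1.7070 − 0.9878 = 0.7192.
(The classical prediction exceeds c; the relativistic result does not.)

Δ = 0.719c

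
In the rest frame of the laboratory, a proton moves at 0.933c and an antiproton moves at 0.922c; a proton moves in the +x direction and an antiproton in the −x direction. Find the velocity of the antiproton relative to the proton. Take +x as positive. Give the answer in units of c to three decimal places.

β_A = 0.933, β_B = -0.922.
Transform to A's frame with the inverse velocity-addition law: u' = (u − v)/(1 − uv/c²), taking u = β_B and v = β_A.
u' = (-0.922 − 0.933) / (1 − (0.933)(-0.922)) = -1.8550/1.8602 = -0.9972.

-0.997c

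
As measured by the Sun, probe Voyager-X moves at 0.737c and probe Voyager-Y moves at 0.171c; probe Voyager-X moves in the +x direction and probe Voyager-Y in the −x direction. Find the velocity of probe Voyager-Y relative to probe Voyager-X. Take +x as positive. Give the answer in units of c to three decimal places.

-0.806c

β_A = 0.737, β_B = -0.171.
Transform to A's frame with the inverse velocity-addition law: u' = (u − v)/(1 − uv/c²), taking u = β_B and v = β_A.
u' = (-0.171 − 0.737) / (1 − (0.737)(-0.171)) = -0.9080/1.1260 = -0.8064.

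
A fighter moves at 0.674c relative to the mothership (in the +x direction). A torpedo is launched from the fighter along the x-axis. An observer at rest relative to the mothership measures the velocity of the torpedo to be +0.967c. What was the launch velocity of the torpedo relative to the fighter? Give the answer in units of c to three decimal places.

+0.841c

Invert the composition law: u' = (u − v)/(1 − uv/c²).
u' = (0.967 − 0.674) / (1 − (0.967)(0.674)) = 0.2930/0.3482 = 0.8414.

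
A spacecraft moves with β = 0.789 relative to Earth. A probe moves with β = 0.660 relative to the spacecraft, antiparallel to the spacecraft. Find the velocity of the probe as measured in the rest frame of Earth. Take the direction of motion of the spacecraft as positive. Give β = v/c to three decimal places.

β = +0.269

With v = 0.789 and u' = -0.660 (in units of c),
u = (u' + v)/(1 + u'v/c²):
u = (-0.660 + 0.789) / (1 + (-0.660)·0.789) = 0.1290/0.4793 = 0.2692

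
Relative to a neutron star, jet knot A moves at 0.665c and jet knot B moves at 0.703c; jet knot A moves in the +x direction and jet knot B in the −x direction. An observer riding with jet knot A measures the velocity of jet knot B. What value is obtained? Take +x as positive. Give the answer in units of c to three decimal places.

β_A = 0.665, β_B = -0.703.
Transform to A's frame with the inverse velocity-addition law: u' = (u − v)/(1 − uv/c²), taking u = β_B and v = β_A.
u' = (-0.703 − 0.665) / (1 − (0.665)(-0.703)) = -1.3680/1.4675 = -0.9322.

-0.932c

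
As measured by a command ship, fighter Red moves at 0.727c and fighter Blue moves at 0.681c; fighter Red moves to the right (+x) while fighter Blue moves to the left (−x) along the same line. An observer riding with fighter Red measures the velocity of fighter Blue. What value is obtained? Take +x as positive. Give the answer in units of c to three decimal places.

-0.942c

β_A = 0.727, β_B = -0.681.
Transform to A's frame with the inverse velocity-addition law: u' = (u − v)/(1 − uv/c²), taking u = β_B and v = β_A.
u' = (-0.681 − 0.727) / (1 − (0.727)(-0.681)) = -1.4080/1.4951 = -0.9418.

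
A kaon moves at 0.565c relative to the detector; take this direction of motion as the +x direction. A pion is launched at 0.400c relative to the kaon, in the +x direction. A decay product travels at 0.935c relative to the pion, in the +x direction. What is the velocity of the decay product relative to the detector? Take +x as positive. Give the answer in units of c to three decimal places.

0.992c

Apply u = (u' + v)/(1 + u'v/c²) successively, working outward toward the detector.
Start: velocity of the kaon relative to the detector = 0.5650c.
Compose with the pion (u' = 0.400 in the kaon frame): u_1 = (0.400 + 0.565) / (1 + 0.400·0.565) = 0.9650/1.2260 = 0.7871.
Compose with the decay product (u' = 0.935 in the pion frame): u_2 = (0.935 + 0.787) / (1 + 0.935·0.787) = 1.7221/1.7360 = 0.9920.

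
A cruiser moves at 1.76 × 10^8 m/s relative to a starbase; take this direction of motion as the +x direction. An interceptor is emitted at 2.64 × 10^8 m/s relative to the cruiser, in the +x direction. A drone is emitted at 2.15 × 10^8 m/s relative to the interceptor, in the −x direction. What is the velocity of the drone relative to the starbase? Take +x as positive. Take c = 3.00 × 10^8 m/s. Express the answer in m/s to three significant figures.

Apply u = (u' + v)/(1 + u'v/c²) successively, working outward toward the starbase.
(Dividing each given speed by c = 3.00 × 10^8 m/s to work in units of c.)
Start: velocity of the cruiser relative to the starbase = 0.5867c.
Compose with the interceptor (u' = 0.880 in the cruiser frame): u_1 = (0.880 + 0.587) / (1 + 0.880·0.587) = 1.4667/1.5163 = 0.9673.
Compose with the drone (u' = -0.717 in the interceptor frame): u_2 = (-0.717 + 0.967) / (1 + (-0.717)·0.967) = 0.2506/0.3068 = 0.8170.
So u = 0.8170 × 3.00 × 10^8 m/s.

+2.45 × 10^8 m/s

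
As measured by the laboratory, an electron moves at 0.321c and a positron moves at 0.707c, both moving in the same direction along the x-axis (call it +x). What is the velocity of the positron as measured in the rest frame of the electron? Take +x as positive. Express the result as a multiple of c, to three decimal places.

+0.499c

β_A = 0.321, β_B = 0.707.
Transform to A's frame with the inverse velocity-addition law: u' = (u − v)/(1 − uv/c²), taking u = β_B and v = β_A.
u' = (0.707 − 0.321) / (1 − (0.321)(0.707)) = 0.3860/0.7731 = 0.4993.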